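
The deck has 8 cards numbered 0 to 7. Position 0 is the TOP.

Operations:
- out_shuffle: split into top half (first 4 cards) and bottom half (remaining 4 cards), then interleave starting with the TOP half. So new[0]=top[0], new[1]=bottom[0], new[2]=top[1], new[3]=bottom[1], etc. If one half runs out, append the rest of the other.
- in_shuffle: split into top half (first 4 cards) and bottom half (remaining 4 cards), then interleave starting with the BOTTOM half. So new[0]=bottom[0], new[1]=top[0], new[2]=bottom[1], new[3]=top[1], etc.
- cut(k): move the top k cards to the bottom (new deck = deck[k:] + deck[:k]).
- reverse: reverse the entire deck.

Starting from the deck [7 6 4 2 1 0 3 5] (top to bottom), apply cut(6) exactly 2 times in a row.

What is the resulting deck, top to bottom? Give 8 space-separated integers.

After op 1 (cut(6)): [3 5 7 6 4 2 1 0]
After op 2 (cut(6)): [1 0 3 5 7 6 4 2]

Answer: 1 0 3 5 7 6 4 2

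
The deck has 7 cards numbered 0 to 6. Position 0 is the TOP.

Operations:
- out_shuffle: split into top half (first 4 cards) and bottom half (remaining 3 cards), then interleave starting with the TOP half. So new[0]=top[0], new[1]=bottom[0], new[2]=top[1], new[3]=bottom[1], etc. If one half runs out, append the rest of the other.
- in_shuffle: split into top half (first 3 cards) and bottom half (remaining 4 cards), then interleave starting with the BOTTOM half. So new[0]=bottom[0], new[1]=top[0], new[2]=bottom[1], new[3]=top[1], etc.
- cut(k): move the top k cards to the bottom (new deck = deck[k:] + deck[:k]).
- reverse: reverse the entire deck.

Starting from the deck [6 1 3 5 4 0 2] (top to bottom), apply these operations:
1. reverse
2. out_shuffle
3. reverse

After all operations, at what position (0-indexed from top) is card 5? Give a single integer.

Answer: 0

Derivation:
After op 1 (reverse): [2 0 4 5 3 1 6]
After op 2 (out_shuffle): [2 3 0 1 4 6 5]
After op 3 (reverse): [5 6 4 1 0 3 2]
Card 5 is at position 0.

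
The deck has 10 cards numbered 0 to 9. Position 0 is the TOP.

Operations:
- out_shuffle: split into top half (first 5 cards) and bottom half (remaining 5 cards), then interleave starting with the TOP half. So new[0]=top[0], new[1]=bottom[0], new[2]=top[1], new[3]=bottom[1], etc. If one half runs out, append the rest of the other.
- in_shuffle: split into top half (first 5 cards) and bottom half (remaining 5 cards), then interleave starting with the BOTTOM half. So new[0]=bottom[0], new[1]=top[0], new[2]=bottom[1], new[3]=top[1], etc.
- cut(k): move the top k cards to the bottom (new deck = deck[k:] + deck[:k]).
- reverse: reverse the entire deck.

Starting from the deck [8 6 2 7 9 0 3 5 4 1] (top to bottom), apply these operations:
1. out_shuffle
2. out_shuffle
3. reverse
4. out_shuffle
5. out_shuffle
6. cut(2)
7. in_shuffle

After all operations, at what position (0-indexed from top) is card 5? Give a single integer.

After op 1 (out_shuffle): [8 0 6 3 2 5 7 4 9 1]
After op 2 (out_shuffle): [8 5 0 7 6 4 3 9 2 1]
After op 3 (reverse): [1 2 9 3 4 6 7 0 5 8]
After op 4 (out_shuffle): [1 6 2 7 9 0 3 5 4 8]
After op 5 (out_shuffle): [1 0 6 3 2 5 7 4 9 8]
After op 6 (cut(2)): [6 3 2 5 7 4 9 8 1 0]
After op 7 (in_shuffle): [4 6 9 3 8 2 1 5 0 7]
Card 5 is at position 7.

Answer: 7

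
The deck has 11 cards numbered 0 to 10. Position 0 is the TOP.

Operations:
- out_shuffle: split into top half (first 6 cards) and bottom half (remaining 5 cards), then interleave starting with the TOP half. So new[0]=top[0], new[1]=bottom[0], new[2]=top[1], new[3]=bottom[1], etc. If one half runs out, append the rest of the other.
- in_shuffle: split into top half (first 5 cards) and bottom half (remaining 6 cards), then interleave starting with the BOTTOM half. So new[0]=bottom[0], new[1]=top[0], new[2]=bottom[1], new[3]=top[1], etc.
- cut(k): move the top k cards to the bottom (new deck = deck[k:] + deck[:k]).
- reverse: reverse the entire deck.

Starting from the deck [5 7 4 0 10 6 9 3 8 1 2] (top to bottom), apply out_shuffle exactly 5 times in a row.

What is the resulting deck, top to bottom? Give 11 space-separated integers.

Answer: 5 2 1 8 3 9 6 10 0 4 7

Derivation:
After op 1 (out_shuffle): [5 9 7 3 4 8 0 1 10 2 6]
After op 2 (out_shuffle): [5 0 9 1 7 10 3 2 4 6 8]
After op 3 (out_shuffle): [5 3 0 2 9 4 1 6 7 8 10]
After op 4 (out_shuffle): [5 1 3 6 0 7 2 8 9 10 4]
After op 5 (out_shuffle): [5 2 1 8 3 9 6 10 0 4 7]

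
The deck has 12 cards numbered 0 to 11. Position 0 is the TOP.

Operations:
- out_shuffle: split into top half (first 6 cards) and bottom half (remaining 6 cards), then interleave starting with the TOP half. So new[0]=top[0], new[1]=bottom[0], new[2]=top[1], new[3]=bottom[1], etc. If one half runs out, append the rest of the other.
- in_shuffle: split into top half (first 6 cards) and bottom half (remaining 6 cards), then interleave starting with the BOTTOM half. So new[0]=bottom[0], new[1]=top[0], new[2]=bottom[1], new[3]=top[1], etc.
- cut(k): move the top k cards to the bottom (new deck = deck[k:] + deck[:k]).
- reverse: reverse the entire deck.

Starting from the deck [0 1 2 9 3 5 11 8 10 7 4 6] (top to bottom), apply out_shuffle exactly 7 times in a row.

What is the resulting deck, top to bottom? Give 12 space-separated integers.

Answer: 0 10 5 2 4 8 3 1 7 11 9 6

Derivation:
After op 1 (out_shuffle): [0 11 1 8 2 10 9 7 3 4 5 6]
After op 2 (out_shuffle): [0 9 11 7 1 3 8 4 2 5 10 6]
After op 3 (out_shuffle): [0 8 9 4 11 2 7 5 1 10 3 6]
After op 4 (out_shuffle): [0 7 8 5 9 1 4 10 11 3 2 6]
After op 5 (out_shuffle): [0 4 7 10 8 11 5 3 9 2 1 6]
After op 6 (out_shuffle): [0 5 4 3 7 9 10 2 8 1 11 6]
After op 7 (out_shuffle): [0 10 5 2 4 8 3 1 7 11 9 6]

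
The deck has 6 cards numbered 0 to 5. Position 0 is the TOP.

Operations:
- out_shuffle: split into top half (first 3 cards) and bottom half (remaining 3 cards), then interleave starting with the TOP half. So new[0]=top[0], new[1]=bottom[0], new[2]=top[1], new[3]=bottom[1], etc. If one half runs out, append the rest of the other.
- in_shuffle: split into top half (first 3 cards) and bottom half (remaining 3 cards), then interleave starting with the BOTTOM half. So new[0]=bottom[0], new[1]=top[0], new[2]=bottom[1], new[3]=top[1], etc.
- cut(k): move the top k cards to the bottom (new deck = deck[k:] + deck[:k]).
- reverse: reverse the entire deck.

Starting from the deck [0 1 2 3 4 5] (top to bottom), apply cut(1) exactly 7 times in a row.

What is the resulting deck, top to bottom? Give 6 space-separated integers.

After op 1 (cut(1)): [1 2 3 4 5 0]
After op 2 (cut(1)): [2 3 4 5 0 1]
After op 3 (cut(1)): [3 4 5 0 1 2]
After op 4 (cut(1)): [4 5 0 1 2 3]
After op 5 (cut(1)): [5 0 1 2 3 4]
After op 6 (cut(1)): [0 1 2 3 4 5]
After op 7 (cut(1)): [1 2 3 4 5 0]

Answer: 1 2 3 4 5 0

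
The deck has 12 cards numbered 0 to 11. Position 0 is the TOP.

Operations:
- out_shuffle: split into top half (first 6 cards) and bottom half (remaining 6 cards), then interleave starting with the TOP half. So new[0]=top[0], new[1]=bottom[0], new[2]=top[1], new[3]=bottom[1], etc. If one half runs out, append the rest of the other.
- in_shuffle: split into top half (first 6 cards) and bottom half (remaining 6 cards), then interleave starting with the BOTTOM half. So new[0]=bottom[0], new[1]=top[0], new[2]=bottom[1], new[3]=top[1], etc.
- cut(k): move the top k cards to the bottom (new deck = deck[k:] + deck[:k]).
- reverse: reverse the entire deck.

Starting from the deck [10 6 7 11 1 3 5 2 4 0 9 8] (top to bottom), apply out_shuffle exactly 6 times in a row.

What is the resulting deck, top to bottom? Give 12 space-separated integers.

After op 1 (out_shuffle): [10 5 6 2 7 4 11 0 1 9 3 8]
After op 2 (out_shuffle): [10 11 5 0 6 1 2 9 7 3 4 8]
After op 3 (out_shuffle): [10 2 11 9 5 7 0 3 6 4 1 8]
After op 4 (out_shuffle): [10 0 2 3 11 6 9 4 5 1 7 8]
After op 5 (out_shuffle): [10 9 0 4 2 5 3 1 11 7 6 8]
After op 6 (out_shuffle): [10 3 9 1 0 11 4 7 2 6 5 8]

Answer: 10 3 9 1 0 11 4 7 2 6 5 8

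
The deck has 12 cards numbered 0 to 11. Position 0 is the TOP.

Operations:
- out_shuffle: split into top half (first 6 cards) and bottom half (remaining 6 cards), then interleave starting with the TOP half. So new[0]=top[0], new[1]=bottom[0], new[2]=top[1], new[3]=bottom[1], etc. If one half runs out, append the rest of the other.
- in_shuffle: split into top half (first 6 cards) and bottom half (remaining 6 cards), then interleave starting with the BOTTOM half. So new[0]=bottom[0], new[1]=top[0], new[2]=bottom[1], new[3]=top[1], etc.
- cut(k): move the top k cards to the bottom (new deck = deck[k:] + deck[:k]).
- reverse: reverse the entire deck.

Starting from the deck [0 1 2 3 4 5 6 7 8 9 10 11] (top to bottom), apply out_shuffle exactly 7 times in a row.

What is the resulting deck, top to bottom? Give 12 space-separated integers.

Answer: 0 8 5 2 10 7 4 1 9 6 3 11

Derivation:
After op 1 (out_shuffle): [0 6 1 7 2 8 3 9 4 10 5 11]
After op 2 (out_shuffle): [0 3 6 9 1 4 7 10 2 5 8 11]
After op 3 (out_shuffle): [0 7 3 10 6 2 9 5 1 8 4 11]
After op 4 (out_shuffle): [0 9 7 5 3 1 10 8 6 4 2 11]
After op 5 (out_shuffle): [0 10 9 8 7 6 5 4 3 2 1 11]
After op 6 (out_shuffle): [0 5 10 4 9 3 8 2 7 1 6 11]
After op 7 (out_shuffle): [0 8 5 2 10 7 4 1 9 6 3 11]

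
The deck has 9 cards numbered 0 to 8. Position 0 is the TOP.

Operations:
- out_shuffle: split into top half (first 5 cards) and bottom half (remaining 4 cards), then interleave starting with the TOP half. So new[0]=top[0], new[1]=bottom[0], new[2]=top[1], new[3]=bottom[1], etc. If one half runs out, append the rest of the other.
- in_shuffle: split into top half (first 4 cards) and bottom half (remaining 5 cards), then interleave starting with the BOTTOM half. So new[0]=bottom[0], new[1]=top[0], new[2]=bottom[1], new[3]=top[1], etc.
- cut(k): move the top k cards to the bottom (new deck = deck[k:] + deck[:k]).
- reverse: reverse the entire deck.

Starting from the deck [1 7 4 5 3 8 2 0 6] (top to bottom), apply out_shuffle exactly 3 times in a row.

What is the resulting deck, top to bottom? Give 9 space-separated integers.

After op 1 (out_shuffle): [1 8 7 2 4 0 5 6 3]
After op 2 (out_shuffle): [1 0 8 5 7 6 2 3 4]
After op 3 (out_shuffle): [1 6 0 2 8 3 5 4 7]

Answer: 1 6 0 2 8 3 5 4 7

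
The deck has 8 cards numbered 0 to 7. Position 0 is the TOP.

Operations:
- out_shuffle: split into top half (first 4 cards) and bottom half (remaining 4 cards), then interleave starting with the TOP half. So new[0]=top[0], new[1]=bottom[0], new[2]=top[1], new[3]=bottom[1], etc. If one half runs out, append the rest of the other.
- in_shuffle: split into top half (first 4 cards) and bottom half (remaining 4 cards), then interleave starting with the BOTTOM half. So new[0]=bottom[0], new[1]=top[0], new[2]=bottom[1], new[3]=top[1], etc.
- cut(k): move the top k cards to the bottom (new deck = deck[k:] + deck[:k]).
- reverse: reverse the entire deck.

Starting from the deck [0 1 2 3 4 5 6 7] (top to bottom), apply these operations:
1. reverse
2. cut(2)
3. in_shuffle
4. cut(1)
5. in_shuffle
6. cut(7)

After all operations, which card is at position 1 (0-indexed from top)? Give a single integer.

Answer: 3

Derivation:
After op 1 (reverse): [7 6 5 4 3 2 1 0]
After op 2 (cut(2)): [5 4 3 2 1 0 7 6]
After op 3 (in_shuffle): [1 5 0 4 7 3 6 2]
After op 4 (cut(1)): [5 0 4 7 3 6 2 1]
After op 5 (in_shuffle): [3 5 6 0 2 4 1 7]
After op 6 (cut(7)): [7 3 5 6 0 2 4 1]
Position 1: card 3.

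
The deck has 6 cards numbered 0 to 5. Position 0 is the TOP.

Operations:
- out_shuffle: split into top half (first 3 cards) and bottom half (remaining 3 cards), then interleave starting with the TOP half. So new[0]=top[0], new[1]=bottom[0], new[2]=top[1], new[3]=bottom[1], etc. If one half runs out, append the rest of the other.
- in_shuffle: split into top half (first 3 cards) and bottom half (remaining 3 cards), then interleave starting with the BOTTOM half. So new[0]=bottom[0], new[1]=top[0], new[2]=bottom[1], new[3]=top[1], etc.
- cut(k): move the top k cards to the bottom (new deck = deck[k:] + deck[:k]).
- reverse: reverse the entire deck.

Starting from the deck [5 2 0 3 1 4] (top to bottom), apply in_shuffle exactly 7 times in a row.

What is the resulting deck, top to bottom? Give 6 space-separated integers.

After op 1 (in_shuffle): [3 5 1 2 4 0]
After op 2 (in_shuffle): [2 3 4 5 0 1]
After op 3 (in_shuffle): [5 2 0 3 1 4]
After op 4 (in_shuffle): [3 5 1 2 4 0]
After op 5 (in_shuffle): [2 3 4 5 0 1]
After op 6 (in_shuffle): [5 2 0 3 1 4]
After op 7 (in_shuffle): [3 5 1 2 4 0]

Answer: 3 5 1 2 4 0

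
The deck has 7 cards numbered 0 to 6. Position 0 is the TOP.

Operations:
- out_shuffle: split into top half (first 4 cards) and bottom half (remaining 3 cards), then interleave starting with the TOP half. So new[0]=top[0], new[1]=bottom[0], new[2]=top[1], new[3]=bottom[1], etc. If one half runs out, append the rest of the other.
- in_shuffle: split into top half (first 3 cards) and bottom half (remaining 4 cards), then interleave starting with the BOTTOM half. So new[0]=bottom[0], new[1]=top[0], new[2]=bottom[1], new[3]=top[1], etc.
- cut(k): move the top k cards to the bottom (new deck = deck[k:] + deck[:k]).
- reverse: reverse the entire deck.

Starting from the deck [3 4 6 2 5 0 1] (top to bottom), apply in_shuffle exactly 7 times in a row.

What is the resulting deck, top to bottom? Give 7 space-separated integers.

Answer: 2 3 5 4 0 6 1

Derivation:
After op 1 (in_shuffle): [2 3 5 4 0 6 1]
After op 2 (in_shuffle): [4 2 0 3 6 5 1]
After op 3 (in_shuffle): [3 4 6 2 5 0 1]
After op 4 (in_shuffle): [2 3 5 4 0 6 1]
After op 5 (in_shuffle): [4 2 0 3 6 5 1]
After op 6 (in_shuffle): [3 4 6 2 5 0 1]
After op 7 (in_shuffle): [2 3 5 4 0 6 1]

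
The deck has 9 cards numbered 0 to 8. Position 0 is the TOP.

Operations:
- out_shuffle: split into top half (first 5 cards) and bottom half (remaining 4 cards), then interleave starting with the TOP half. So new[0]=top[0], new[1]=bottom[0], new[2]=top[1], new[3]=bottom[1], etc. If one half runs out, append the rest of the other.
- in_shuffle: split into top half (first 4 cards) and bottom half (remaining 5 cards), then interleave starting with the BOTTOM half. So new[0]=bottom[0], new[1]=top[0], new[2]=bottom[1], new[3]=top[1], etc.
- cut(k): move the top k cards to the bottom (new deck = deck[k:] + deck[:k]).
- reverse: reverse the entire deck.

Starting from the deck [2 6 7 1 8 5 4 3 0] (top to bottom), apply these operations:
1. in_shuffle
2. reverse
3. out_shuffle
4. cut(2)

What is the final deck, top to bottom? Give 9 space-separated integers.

Answer: 1 5 3 2 7 8 4 0 6

Derivation:
After op 1 (in_shuffle): [8 2 5 6 4 7 3 1 0]
After op 2 (reverse): [0 1 3 7 4 6 5 2 8]
After op 3 (out_shuffle): [0 6 1 5 3 2 7 8 4]
After op 4 (cut(2)): [1 5 3 2 7 8 4 0 6]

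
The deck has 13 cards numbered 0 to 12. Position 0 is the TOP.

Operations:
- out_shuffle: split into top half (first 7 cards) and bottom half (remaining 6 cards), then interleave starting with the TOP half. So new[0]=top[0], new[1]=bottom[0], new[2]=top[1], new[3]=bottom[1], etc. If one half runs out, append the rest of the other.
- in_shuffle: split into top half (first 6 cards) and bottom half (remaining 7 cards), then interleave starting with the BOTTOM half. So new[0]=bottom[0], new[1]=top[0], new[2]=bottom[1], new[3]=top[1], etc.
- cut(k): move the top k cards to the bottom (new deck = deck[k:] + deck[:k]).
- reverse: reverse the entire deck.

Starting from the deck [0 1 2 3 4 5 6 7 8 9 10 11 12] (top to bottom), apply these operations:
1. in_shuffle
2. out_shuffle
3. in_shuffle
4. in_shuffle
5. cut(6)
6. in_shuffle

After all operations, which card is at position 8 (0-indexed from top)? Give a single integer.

After op 1 (in_shuffle): [6 0 7 1 8 2 9 3 10 4 11 5 12]
After op 2 (out_shuffle): [6 3 0 10 7 4 1 11 8 5 2 12 9]
After op 3 (in_shuffle): [1 6 11 3 8 0 5 10 2 7 12 4 9]
After op 4 (in_shuffle): [5 1 10 6 2 11 7 3 12 8 4 0 9]
After op 5 (cut(6)): [7 3 12 8 4 0 9 5 1 10 6 2 11]
After op 6 (in_shuffle): [9 7 5 3 1 12 10 8 6 4 2 0 11]
Position 8: card 6.

Answer: 6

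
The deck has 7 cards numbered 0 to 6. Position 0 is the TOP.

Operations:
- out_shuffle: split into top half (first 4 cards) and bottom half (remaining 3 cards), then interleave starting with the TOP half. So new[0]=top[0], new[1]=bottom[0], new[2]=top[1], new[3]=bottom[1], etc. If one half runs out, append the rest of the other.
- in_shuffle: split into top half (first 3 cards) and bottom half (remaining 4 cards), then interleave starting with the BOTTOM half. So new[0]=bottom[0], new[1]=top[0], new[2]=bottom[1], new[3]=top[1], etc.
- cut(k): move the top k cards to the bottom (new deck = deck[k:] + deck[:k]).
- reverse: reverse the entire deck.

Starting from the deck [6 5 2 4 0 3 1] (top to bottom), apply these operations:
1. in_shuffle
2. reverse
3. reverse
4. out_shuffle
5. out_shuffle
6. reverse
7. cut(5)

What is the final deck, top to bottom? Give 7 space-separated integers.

Answer: 0 4 2 5 6 1 3

Derivation:
After op 1 (in_shuffle): [4 6 0 5 3 2 1]
After op 2 (reverse): [1 2 3 5 0 6 4]
After op 3 (reverse): [4 6 0 5 3 2 1]
After op 4 (out_shuffle): [4 3 6 2 0 1 5]
After op 5 (out_shuffle): [4 0 3 1 6 5 2]
After op 6 (reverse): [2 5 6 1 3 0 4]
After op 7 (cut(5)): [0 4 2 5 6 1 3]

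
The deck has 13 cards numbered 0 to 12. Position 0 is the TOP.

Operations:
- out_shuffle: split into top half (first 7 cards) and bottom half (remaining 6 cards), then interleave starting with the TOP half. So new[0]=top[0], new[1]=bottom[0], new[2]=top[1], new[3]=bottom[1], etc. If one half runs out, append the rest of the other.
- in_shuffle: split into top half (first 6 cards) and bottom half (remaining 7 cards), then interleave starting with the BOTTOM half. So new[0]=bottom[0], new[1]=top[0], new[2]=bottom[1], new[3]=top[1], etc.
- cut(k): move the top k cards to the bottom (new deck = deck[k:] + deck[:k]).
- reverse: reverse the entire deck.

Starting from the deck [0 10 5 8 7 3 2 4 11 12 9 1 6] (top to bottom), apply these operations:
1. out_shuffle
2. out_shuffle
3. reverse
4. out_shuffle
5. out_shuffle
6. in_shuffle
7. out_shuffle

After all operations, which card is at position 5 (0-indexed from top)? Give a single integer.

After op 1 (out_shuffle): [0 4 10 11 5 12 8 9 7 1 3 6 2]
After op 2 (out_shuffle): [0 9 4 7 10 1 11 3 5 6 12 2 8]
After op 3 (reverse): [8 2 12 6 5 3 11 1 10 7 4 9 0]
After op 4 (out_shuffle): [8 1 2 10 12 7 6 4 5 9 3 0 11]
After op 5 (out_shuffle): [8 4 1 5 2 9 10 3 12 0 7 11 6]
After op 6 (in_shuffle): [10 8 3 4 12 1 0 5 7 2 11 9 6]
After op 7 (out_shuffle): [10 5 8 7 3 2 4 11 12 9 1 6 0]
Position 5: card 2.

Answer: 2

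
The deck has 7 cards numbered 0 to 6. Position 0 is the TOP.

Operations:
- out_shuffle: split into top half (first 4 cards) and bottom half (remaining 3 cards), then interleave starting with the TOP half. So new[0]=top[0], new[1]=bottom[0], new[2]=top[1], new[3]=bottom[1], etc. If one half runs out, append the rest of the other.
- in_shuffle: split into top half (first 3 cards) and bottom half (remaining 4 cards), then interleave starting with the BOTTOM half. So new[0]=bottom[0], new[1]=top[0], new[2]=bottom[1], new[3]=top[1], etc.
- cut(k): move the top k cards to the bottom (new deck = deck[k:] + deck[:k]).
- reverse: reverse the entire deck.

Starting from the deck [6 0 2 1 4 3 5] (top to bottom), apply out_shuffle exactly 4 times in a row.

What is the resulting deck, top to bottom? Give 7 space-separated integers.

Answer: 6 4 0 3 2 5 1

Derivation:
After op 1 (out_shuffle): [6 4 0 3 2 5 1]
After op 2 (out_shuffle): [6 2 4 5 0 1 3]
After op 3 (out_shuffle): [6 0 2 1 4 3 5]
After op 4 (out_shuffle): [6 4 0 3 2 5 1]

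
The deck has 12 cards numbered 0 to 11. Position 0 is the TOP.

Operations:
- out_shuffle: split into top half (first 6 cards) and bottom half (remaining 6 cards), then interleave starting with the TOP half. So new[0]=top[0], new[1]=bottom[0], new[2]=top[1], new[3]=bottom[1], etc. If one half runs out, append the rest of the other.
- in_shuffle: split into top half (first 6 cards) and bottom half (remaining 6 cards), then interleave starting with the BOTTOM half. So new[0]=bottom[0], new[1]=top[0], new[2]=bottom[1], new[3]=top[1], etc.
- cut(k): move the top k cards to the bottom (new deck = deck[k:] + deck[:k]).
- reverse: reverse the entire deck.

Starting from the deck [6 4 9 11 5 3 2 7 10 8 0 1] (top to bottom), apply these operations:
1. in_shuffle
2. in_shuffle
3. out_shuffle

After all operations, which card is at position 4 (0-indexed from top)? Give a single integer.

After op 1 (in_shuffle): [2 6 7 4 10 9 8 11 0 5 1 3]
After op 2 (in_shuffle): [8 2 11 6 0 7 5 4 1 10 3 9]
After op 3 (out_shuffle): [8 5 2 4 11 1 6 10 0 3 7 9]
Position 4: card 11.

Answer: 11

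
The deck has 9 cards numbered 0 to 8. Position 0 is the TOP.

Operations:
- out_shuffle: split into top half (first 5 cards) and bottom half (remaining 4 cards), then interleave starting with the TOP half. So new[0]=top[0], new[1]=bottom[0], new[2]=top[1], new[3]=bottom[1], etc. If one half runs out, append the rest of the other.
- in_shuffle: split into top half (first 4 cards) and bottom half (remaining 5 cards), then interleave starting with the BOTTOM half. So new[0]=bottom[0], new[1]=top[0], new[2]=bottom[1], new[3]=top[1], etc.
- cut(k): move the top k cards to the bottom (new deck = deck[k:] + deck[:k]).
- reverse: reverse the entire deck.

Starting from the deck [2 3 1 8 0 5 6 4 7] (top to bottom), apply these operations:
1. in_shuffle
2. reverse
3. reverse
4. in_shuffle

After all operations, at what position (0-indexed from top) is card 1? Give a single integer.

After op 1 (in_shuffle): [0 2 5 3 6 1 4 8 7]
After op 2 (reverse): [7 8 4 1 6 3 5 2 0]
After op 3 (reverse): [0 2 5 3 6 1 4 8 7]
After op 4 (in_shuffle): [6 0 1 2 4 5 8 3 7]
Card 1 is at position 2.

Answer: 2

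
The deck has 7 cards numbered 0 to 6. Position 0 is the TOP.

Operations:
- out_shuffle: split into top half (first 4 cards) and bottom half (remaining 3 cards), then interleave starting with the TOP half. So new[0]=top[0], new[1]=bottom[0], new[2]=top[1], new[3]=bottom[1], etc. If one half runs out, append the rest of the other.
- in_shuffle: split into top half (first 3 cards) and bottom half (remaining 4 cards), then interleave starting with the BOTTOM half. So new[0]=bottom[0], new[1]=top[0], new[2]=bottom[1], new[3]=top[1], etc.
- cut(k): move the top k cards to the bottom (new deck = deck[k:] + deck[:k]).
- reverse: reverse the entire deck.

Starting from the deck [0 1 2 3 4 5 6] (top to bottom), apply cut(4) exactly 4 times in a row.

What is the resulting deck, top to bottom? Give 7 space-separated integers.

After op 1 (cut(4)): [4 5 6 0 1 2 3]
After op 2 (cut(4)): [1 2 3 4 5 6 0]
After op 3 (cut(4)): [5 6 0 1 2 3 4]
After op 4 (cut(4)): [2 3 4 5 6 0 1]

Answer: 2 3 4 5 6 0 1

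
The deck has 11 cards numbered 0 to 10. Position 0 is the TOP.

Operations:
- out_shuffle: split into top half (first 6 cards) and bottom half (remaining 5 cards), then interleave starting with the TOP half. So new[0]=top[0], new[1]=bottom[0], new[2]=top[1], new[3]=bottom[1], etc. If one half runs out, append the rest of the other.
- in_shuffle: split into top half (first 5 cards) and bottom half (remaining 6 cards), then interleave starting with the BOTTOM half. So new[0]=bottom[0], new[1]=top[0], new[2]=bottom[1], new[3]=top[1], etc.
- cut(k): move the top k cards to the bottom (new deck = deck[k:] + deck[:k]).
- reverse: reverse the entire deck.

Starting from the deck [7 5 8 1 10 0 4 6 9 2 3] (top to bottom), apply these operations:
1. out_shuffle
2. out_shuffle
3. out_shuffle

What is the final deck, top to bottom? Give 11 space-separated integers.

After op 1 (out_shuffle): [7 4 5 6 8 9 1 2 10 3 0]
After op 2 (out_shuffle): [7 1 4 2 5 10 6 3 8 0 9]
After op 3 (out_shuffle): [7 6 1 3 4 8 2 0 5 9 10]

Answer: 7 6 1 3 4 8 2 0 5 9 10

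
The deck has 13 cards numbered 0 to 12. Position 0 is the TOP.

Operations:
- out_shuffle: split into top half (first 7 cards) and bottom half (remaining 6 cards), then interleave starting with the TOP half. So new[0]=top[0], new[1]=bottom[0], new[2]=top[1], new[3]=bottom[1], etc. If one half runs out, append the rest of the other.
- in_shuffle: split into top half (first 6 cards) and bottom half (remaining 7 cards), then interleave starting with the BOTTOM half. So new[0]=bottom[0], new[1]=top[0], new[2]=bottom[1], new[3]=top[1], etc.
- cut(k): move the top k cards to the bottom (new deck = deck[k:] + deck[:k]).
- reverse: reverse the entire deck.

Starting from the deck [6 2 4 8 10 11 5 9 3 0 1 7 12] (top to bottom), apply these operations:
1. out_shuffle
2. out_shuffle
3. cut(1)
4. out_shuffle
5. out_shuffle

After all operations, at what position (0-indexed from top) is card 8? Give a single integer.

After op 1 (out_shuffle): [6 9 2 3 4 0 8 1 10 7 11 12 5]
After op 2 (out_shuffle): [6 1 9 10 2 7 3 11 4 12 0 5 8]
After op 3 (cut(1)): [1 9 10 2 7 3 11 4 12 0 5 8 6]
After op 4 (out_shuffle): [1 4 9 12 10 0 2 5 7 8 3 6 11]
After op 5 (out_shuffle): [1 5 4 7 9 8 12 3 10 6 0 11 2]
Card 8 is at position 5.

Answer: 5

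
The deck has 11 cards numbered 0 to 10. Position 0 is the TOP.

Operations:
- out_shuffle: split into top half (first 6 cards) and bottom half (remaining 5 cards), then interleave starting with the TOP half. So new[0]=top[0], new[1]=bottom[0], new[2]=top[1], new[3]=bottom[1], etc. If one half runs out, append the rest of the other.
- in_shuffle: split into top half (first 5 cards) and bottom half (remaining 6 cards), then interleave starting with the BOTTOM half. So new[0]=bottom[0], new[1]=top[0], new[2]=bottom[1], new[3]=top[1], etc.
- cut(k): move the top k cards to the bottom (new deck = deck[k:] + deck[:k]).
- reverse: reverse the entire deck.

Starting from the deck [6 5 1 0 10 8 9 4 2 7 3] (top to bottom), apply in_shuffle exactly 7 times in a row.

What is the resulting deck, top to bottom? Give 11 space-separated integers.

Answer: 4 10 5 7 9 0 6 2 8 1 3

Derivation:
After op 1 (in_shuffle): [8 6 9 5 4 1 2 0 7 10 3]
After op 2 (in_shuffle): [1 8 2 6 0 9 7 5 10 4 3]
After op 3 (in_shuffle): [9 1 7 8 5 2 10 6 4 0 3]
After op 4 (in_shuffle): [2 9 10 1 6 7 4 8 0 5 3]
After op 5 (in_shuffle): [7 2 4 9 8 10 0 1 5 6 3]
After op 6 (in_shuffle): [10 7 0 2 1 4 5 9 6 8 3]
After op 7 (in_shuffle): [4 10 5 7 9 0 6 2 8 1 3]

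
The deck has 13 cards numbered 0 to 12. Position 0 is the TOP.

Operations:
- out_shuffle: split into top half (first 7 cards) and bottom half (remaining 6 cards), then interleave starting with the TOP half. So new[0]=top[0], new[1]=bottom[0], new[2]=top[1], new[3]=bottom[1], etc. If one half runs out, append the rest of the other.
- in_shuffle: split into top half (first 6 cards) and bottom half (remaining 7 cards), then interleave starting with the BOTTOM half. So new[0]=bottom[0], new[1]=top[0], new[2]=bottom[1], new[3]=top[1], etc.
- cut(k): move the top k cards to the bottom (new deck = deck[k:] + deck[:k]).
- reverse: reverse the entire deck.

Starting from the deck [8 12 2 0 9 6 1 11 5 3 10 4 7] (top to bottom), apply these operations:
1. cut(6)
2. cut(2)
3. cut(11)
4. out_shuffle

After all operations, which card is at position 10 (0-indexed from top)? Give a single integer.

Answer: 4

Derivation:
After op 1 (cut(6)): [1 11 5 3 10 4 7 8 12 2 0 9 6]
After op 2 (cut(2)): [5 3 10 4 7 8 12 2 0 9 6 1 11]
After op 3 (cut(11)): [1 11 5 3 10 4 7 8 12 2 0 9 6]
After op 4 (out_shuffle): [1 8 11 12 5 2 3 0 10 9 4 6 7]
Position 10: card 4.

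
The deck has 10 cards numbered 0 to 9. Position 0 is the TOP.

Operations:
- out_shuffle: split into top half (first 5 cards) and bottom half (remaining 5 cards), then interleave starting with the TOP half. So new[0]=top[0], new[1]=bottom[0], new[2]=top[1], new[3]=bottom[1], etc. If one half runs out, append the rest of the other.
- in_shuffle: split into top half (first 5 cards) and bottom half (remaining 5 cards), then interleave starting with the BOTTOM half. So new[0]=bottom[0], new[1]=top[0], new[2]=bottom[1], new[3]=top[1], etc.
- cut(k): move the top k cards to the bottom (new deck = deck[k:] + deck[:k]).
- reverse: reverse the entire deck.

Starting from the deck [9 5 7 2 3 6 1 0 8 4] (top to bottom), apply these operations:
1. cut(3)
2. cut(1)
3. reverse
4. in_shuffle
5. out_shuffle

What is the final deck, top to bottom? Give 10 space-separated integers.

After op 1 (cut(3)): [2 3 6 1 0 8 4 9 5 7]
After op 2 (cut(1)): [3 6 1 0 8 4 9 5 7 2]
After op 3 (reverse): [2 7 5 9 4 8 0 1 6 3]
After op 4 (in_shuffle): [8 2 0 7 1 5 6 9 3 4]
After op 5 (out_shuffle): [8 5 2 6 0 9 7 3 1 4]

Answer: 8 5 2 6 0 9 7 3 1 4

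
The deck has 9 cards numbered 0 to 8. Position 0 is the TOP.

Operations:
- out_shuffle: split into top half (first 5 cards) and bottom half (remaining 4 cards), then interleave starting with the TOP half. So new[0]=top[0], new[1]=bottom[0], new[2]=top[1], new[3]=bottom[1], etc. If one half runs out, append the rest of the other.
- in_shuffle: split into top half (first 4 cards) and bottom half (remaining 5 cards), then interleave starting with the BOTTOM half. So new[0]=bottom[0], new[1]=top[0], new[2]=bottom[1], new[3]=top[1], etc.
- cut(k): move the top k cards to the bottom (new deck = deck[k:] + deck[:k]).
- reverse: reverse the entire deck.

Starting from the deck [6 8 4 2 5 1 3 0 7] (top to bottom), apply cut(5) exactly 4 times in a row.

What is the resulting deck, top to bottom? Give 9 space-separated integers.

After op 1 (cut(5)): [1 3 0 7 6 8 4 2 5]
After op 2 (cut(5)): [8 4 2 5 1 3 0 7 6]
After op 3 (cut(5)): [3 0 7 6 8 4 2 5 1]
After op 4 (cut(5)): [4 2 5 1 3 0 7 6 8]

Answer: 4 2 5 1 3 0 7 6 8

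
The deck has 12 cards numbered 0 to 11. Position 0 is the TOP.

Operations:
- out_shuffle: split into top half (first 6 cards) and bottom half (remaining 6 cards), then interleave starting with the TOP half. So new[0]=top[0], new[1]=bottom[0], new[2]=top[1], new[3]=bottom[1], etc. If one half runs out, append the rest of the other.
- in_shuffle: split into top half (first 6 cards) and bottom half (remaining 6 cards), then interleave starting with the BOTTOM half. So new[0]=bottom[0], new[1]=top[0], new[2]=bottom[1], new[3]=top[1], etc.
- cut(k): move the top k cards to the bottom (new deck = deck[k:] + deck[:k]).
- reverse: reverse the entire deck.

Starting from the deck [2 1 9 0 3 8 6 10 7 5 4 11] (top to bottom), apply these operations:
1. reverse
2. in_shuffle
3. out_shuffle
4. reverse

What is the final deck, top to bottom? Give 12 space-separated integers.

After op 1 (reverse): [11 4 5 7 10 6 8 3 0 9 1 2]
After op 2 (in_shuffle): [8 11 3 4 0 5 9 7 1 10 2 6]
After op 3 (out_shuffle): [8 9 11 7 3 1 4 10 0 2 5 6]
After op 4 (reverse): [6 5 2 0 10 4 1 3 7 11 9 8]

Answer: 6 5 2 0 10 4 1 3 7 11 9 8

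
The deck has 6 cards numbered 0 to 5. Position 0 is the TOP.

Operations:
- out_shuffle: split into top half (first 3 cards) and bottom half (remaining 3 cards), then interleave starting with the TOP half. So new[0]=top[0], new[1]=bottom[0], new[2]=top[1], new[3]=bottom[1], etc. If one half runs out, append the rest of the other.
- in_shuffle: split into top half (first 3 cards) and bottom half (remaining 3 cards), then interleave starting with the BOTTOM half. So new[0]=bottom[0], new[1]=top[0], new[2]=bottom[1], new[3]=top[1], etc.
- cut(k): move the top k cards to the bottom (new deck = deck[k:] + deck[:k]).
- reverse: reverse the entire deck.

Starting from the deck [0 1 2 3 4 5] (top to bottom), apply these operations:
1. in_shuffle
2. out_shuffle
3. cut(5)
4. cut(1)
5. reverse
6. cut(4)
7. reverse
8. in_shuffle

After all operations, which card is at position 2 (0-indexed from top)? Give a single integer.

After op 1 (in_shuffle): [3 0 4 1 5 2]
After op 2 (out_shuffle): [3 1 0 5 4 2]
After op 3 (cut(5)): [2 3 1 0 5 4]
After op 4 (cut(1)): [3 1 0 5 4 2]
After op 5 (reverse): [2 4 5 0 1 3]
After op 6 (cut(4)): [1 3 2 4 5 0]
After op 7 (reverse): [0 5 4 2 3 1]
After op 8 (in_shuffle): [2 0 3 5 1 4]
Position 2: card 3.

Answer: 3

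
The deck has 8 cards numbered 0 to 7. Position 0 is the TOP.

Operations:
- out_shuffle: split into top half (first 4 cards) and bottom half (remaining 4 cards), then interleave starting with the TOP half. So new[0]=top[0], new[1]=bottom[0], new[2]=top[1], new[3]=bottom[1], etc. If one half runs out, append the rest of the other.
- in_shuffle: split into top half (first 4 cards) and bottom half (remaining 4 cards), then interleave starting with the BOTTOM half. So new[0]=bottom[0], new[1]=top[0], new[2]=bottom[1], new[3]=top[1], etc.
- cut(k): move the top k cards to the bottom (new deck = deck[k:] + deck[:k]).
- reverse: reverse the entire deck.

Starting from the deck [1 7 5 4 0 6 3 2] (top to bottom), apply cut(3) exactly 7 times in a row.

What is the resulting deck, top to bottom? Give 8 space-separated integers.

After op 1 (cut(3)): [4 0 6 3 2 1 7 5]
After op 2 (cut(3)): [3 2 1 7 5 4 0 6]
After op 3 (cut(3)): [7 5 4 0 6 3 2 1]
After op 4 (cut(3)): [0 6 3 2 1 7 5 4]
After op 5 (cut(3)): [2 1 7 5 4 0 6 3]
After op 6 (cut(3)): [5 4 0 6 3 2 1 7]
After op 7 (cut(3)): [6 3 2 1 7 5 4 0]

Answer: 6 3 2 1 7 5 4 0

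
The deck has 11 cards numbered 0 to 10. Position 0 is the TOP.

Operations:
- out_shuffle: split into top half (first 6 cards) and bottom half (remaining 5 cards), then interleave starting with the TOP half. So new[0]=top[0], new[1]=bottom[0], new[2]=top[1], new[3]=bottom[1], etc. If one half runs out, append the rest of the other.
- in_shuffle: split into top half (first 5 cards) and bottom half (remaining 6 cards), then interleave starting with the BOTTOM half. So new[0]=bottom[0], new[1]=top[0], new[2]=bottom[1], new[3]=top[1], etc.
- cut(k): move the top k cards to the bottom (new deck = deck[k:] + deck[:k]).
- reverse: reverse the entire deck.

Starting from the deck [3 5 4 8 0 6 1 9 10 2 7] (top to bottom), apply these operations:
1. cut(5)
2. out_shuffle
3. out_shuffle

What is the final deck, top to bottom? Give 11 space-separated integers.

After op 1 (cut(5)): [6 1 9 10 2 7 3 5 4 8 0]
After op 2 (out_shuffle): [6 3 1 5 9 4 10 8 2 0 7]
After op 3 (out_shuffle): [6 10 3 8 1 2 5 0 9 7 4]

Answer: 6 10 3 8 1 2 5 0 9 7 4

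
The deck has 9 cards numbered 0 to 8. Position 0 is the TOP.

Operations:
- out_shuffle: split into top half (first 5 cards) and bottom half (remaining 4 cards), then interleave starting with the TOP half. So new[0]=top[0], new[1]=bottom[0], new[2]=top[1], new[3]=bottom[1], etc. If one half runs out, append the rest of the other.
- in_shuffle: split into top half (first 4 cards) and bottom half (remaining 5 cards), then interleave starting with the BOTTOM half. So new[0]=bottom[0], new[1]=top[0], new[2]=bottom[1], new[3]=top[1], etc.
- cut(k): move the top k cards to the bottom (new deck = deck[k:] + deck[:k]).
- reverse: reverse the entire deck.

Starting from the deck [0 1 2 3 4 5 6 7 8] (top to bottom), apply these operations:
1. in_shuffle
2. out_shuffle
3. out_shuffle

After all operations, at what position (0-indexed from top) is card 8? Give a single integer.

After op 1 (in_shuffle): [4 0 5 1 6 2 7 3 8]
After op 2 (out_shuffle): [4 2 0 7 5 3 1 8 6]
After op 3 (out_shuffle): [4 3 2 1 0 8 7 6 5]
Card 8 is at position 5.

Answer: 5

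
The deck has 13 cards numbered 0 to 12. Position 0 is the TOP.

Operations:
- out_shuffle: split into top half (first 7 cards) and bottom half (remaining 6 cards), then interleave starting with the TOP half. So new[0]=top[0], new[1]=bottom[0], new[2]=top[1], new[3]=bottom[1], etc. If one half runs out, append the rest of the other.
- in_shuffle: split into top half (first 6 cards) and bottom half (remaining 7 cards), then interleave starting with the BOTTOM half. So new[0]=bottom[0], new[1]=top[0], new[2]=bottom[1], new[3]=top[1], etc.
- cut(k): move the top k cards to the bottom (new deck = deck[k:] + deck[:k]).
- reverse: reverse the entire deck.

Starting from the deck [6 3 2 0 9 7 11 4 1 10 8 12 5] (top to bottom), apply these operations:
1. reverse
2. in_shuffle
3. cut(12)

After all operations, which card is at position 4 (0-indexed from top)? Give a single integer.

After op 1 (reverse): [5 12 8 10 1 4 11 7 9 0 2 3 6]
After op 2 (in_shuffle): [11 5 7 12 9 8 0 10 2 1 3 4 6]
After op 3 (cut(12)): [6 11 5 7 12 9 8 0 10 2 1 3 4]
Position 4: card 12.

Answer: 12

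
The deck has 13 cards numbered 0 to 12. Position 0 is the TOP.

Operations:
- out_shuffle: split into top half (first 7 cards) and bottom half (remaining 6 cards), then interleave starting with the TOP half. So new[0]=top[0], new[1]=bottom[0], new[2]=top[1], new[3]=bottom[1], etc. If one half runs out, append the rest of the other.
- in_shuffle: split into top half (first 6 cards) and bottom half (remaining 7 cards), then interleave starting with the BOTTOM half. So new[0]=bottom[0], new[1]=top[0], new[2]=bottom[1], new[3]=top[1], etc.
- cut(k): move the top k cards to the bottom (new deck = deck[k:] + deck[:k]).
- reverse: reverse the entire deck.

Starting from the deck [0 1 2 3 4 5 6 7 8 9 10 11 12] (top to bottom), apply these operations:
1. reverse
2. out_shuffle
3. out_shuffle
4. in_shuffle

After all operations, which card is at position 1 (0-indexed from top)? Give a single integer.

Answer: 12

Derivation:
After op 1 (reverse): [12 11 10 9 8 7 6 5 4 3 2 1 0]
After op 2 (out_shuffle): [12 5 11 4 10 3 9 2 8 1 7 0 6]
After op 3 (out_shuffle): [12 2 5 8 11 1 4 7 10 0 3 6 9]
After op 4 (in_shuffle): [4 12 7 2 10 5 0 8 3 11 6 1 9]
Position 1: card 12.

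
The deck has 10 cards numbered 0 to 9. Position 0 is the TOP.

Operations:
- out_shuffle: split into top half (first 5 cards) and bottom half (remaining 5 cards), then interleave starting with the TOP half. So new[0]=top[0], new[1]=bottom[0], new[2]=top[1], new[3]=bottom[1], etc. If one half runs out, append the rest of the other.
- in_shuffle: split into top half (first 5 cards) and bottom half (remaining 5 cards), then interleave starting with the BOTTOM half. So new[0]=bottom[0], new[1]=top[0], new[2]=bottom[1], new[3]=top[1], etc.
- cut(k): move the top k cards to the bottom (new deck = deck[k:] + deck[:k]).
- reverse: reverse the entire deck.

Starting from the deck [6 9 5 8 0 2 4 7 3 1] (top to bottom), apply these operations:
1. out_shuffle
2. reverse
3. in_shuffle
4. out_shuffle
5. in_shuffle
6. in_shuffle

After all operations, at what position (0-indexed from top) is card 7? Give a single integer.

Answer: 6

Derivation:
After op 1 (out_shuffle): [6 2 9 4 5 7 8 3 0 1]
After op 2 (reverse): [1 0 3 8 7 5 4 9 2 6]
After op 3 (in_shuffle): [5 1 4 0 9 3 2 8 6 7]
After op 4 (out_shuffle): [5 3 1 2 4 8 0 6 9 7]
After op 5 (in_shuffle): [8 5 0 3 6 1 9 2 7 4]
After op 6 (in_shuffle): [1 8 9 5 2 0 7 3 4 6]
Card 7 is at position 6.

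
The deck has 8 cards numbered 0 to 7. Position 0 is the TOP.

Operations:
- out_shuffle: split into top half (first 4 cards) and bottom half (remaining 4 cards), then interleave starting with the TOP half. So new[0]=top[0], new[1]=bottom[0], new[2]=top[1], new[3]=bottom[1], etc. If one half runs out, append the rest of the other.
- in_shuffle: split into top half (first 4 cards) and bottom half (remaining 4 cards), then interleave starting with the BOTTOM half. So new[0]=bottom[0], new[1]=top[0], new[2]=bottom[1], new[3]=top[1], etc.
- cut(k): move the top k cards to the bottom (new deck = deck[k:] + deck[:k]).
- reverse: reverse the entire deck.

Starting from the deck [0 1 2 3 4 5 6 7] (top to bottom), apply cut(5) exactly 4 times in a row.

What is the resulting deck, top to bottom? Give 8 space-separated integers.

Answer: 4 5 6 7 0 1 2 3

Derivation:
After op 1 (cut(5)): [5 6 7 0 1 2 3 4]
After op 2 (cut(5)): [2 3 4 5 6 7 0 1]
After op 3 (cut(5)): [7 0 1 2 3 4 5 6]
After op 4 (cut(5)): [4 5 6 7 0 1 2 3]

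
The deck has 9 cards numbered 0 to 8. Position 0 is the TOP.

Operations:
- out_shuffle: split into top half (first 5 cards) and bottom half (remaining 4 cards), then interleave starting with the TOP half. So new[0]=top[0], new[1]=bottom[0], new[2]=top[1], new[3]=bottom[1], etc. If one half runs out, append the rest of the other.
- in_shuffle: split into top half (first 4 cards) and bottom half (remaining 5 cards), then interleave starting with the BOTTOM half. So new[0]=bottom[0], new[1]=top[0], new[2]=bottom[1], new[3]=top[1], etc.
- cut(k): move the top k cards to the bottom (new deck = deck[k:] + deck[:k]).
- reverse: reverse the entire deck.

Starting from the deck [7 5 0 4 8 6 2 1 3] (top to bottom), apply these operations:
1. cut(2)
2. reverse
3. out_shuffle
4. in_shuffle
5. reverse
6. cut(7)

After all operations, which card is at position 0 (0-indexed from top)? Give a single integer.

After op 1 (cut(2)): [0 4 8 6 2 1 3 7 5]
After op 2 (reverse): [5 7 3 1 2 6 8 4 0]
After op 3 (out_shuffle): [5 6 7 8 3 4 1 0 2]
After op 4 (in_shuffle): [3 5 4 6 1 7 0 8 2]
After op 5 (reverse): [2 8 0 7 1 6 4 5 3]
After op 6 (cut(7)): [5 3 2 8 0 7 1 6 4]
Position 0: card 5.

Answer: 5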